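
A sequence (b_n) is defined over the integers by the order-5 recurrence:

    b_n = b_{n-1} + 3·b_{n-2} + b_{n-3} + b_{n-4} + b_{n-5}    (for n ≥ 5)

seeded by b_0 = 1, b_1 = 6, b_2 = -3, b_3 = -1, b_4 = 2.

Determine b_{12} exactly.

b_5 = 1·2 + 3·-1 + 1·-3 + 1·6 + 1·1 = 3
b_6 = 1·3 + 3·2 + 1·-1 + 1·-3 + 1·6 = 11
b_7 = 1·11 + 3·3 + 1·2 + 1·-1 + 1·-3 = 18
b_8 = 1·18 + 3·11 + 1·3 + 1·2 + 1·-1 = 55
b_9 = 1·55 + 3·18 + 1·11 + 1·3 + 1·2 = 125
b_10 = 1·125 + 3·55 + 1·18 + 1·11 + 1·3 = 322
b_11 = 1·322 + 3·125 + 1·55 + 1·18 + 1·11 = 781
b_12 = 1·781 + 3·322 + 1·125 + 1·55 + 1·18 = 1945

1945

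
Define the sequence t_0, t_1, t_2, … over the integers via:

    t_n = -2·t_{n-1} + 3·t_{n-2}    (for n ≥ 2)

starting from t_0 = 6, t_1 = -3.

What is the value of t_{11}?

-398577

t_2 = -2·-3 + 3·6 = 24
t_3 = -2·24 + 3·-3 = -57
t_4 = -2·-57 + 3·24 = 186
t_5 = -2·186 + 3·-57 = -543
t_6 = -2·-543 + 3·186 = 1644
t_7 = -2·1644 + 3·-543 = -4917
t_8 = -2·-4917 + 3·1644 = 14766
t_9 = -2·14766 + 3·-4917 = -44283
t_10 = -2·-44283 + 3·14766 = 132864
t_11 = -2·132864 + 3·-44283 = -398577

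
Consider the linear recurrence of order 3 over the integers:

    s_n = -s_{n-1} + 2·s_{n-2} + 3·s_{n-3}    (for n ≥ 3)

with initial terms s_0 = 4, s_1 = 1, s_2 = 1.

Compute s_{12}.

499

s_3 = -1·1 + 2·1 + 3·4 = 13
s_4 = -1·13 + 2·1 + 3·1 = -8
s_5 = -1·-8 + 2·13 + 3·1 = 37
s_6 = -1·37 + 2·-8 + 3·13 = -14
s_7 = -1·-14 + 2·37 + 3·-8 = 64
s_8 = -1·64 + 2·-14 + 3·37 = 19
s_9 = -1·19 + 2·64 + 3·-14 = 67
s_10 = -1·67 + 2·19 + 3·64 = 163
s_11 = -1·163 + 2·67 + 3·19 = 28
s_12 = -1·28 + 2·163 + 3·67 = 499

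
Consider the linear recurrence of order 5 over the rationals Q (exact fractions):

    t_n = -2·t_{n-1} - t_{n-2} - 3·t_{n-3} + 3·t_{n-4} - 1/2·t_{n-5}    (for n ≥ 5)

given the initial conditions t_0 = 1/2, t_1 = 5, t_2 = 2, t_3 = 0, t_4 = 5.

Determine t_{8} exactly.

t_5 = -2·5 + -1·0 + -3·2 + 3·5 + -1/2·1/2 = -5/4
t_6 = -2·-5/4 + -1·5 + -3·0 + 3·2 + -1/2·5 = 1
t_7 = -2·1 + -1·-5/4 + -3·5 + 3·0 + -1/2·2 = -67/4
t_8 = -2·-67/4 + -1·1 + -3·-5/4 + 3·5 + -1/2·0 = 205/4

205/4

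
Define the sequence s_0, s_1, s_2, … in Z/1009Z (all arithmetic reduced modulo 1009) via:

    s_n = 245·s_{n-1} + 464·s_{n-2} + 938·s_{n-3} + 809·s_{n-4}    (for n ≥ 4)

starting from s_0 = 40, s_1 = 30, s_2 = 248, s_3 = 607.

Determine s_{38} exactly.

s_4 = 245·607 + 464·248 + 938·30 + 809·40 = 398
s_5 = 245·398 + 464·607 + 938·248 + 809·30 = 382
s_6 = 245·382 + 464·398 + 938·607 + 809·248 = 918
s_7 = 245·918 + 464·382 + 938·398 + 809·607 = 250
s_8 = 245·250 + 464·918 + 938·382 + 809·398 = 87
s_9 = 245·87 + 464·250 + 938·918 + 809·382 = 782
s_10 = 245·782 + 464·87 + 938·250 + 809·918 = 338
s_11 = 245·338 + 464·782 + 938·87 + 809·250 = 7
s_12 = 245·7 + 464·338 + 938·782 + 809·87 = 869
s_13 = 245·869 + 464·7 + 938·338 + 809·782 = 440
s_14 = 245·440 + 464·869 + 938·7 + 809·338 = 977
s_15 = 245·977 + 464·440 + 938·869 + 809·7 = 33
s_16 = 245·33 + 464·977 + 938·440 + 809·869 = 87
s_17 = 245·87 + 464·33 + 938·977 + 809·440 = 340
s_18 = 245·340 + 464·87 + 938·33 + 809·977 = 591
s_19 = 245·591 + 464·340 + 938·87 + 809·33 = 195
s_20 = 245·195 + 464·591 + 938·340 + 809·87 = 966
s_21 = 245·966 + 464·195 + 938·591 + 809·340 = 254
s_22 = 245·254 + 464·966 + 938·195 + 809·591 = 34
s_23 = 245·34 + 464·254 + 938·966 + 809·195 = 438
s_24 = 245·438 + 464·34 + 938·254 + 809·966 = 644
s_25 = 245·644 + 464·438 + 938·34 + 809·254 = 53
s_26 = 245·53 + 464·644 + 938·438 + 809·34 = 464
s_27 = 245·464 + 464·53 + 938·644 + 809·438 = 912
s_28 = 245·912 + 464·464 + 938·53 + 809·644 = 446
s_29 = 245·446 + 464·912 + 938·464 + 809·53 = 538
s_30 = 245·538 + 464·446 + 938·912 + 809·464 = 591
s_31 = 245·591 + 464·538 + 938·446 + 809·912 = 759
s_32 = 245·759 + 464·591 + 938·538 + 809·446 = 820
s_33 = 245·820 + 464·759 + 938·591 + 809·538 = 924
s_34 = 245·924 + 464·820 + 938·759 + 809·591 = 901
s_35 = 245·901 + 464·924 + 938·820 + 809·759 = 546
s_36 = 245·546 + 464·901 + 938·924 + 809·820 = 359
s_37 = 245·359 + 464·546 + 938·901 + 809·924 = 709
s_38 = 245·709 + 464·359 + 938·546 + 809·901 = 235

235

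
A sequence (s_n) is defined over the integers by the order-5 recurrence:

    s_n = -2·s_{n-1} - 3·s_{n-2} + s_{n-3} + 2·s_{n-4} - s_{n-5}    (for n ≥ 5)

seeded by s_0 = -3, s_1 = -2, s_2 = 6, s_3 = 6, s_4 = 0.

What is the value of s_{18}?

s_5 = -2·0 + -3·6 + 1·6 + 2·-2 + -1·-3 = -13
s_6 = -2·-13 + -3·0 + 1·6 + 2·6 + -1·-2 = 46
s_7 = -2·46 + -3·-13 + 1·0 + 2·6 + -1·6 = -47
s_8 = -2·-47 + -3·46 + 1·-13 + 2·0 + -1·6 = -63
s_9 = -2·-63 + -3·-47 + 1·46 + 2·-13 + -1·0 = 287
s_10 = -2·287 + -3·-63 + 1·-47 + 2·46 + -1·-13 = -327
s_11 = -2·-327 + -3·287 + 1·-63 + 2·-47 + -1·46 = -410
s_12 = -2·-410 + -3·-327 + 1·287 + 2·-63 + -1·-47 = 2009
s_13 = -2·2009 + -3·-410 + 1·-327 + 2·287 + -1·-63 = -2478
s_14 = -2·-2478 + -3·2009 + 1·-410 + 2·-327 + -1·287 = -2422
s_15 = -2·-2422 + -3·-2478 + 1·2009 + 2·-410 + -1·-327 = 13794
s_16 = -2·13794 + -3·-2422 + 1·-2478 + 2·2009 + -1·-410 = -18372
s_17 = -2·-18372 + -3·13794 + 1·-2422 + 2·-2478 + -1·2009 = -14025
s_18 = -2·-14025 + -3·-18372 + 1·13794 + 2·-2422 + -1·-2478 = 94594

94594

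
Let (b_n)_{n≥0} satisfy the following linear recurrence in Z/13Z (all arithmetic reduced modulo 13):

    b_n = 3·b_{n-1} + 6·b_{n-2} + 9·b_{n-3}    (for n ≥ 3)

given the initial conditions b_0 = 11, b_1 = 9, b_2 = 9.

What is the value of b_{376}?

7

b_3 = 3·9 + 6·9 + 9·11 = 11
b_4 = 3·11 + 6·9 + 9·9 = 12
b_5 = 3·12 + 6·11 + 9·9 = 1
b_6 = 3·1 + 6·12 + 9·11 = 5
b_7 = 3·5 + 6·1 + 9·12 = 12
b_8 = 3·12 + 6·5 + 9·1 = 10
Continuing the recurrence:
  b_9 = 4;  b_10 = 11;  b_11 = 4;  b_12 = 10;  b_13 = 10;  b_14 = 9
  b_15 = 8;  b_16 = 12;  b_17 = 9;  b_18 = 2;  b_19 = 12;  b_20 = 12
  b_21 = 9;  b_22 = 12;  b_23 = 3;  b_24 = 6;  b_25 = 1;  b_26 = 1
  b_27 = 11;  b_28 = 9;  b_29 = 11;  b_30 = 4;  b_31 = 3;  b_32 = 2
  b_33 = 8;  b_34 = 11;  b_35 = 8;  b_36 = 6;  b_37 = 9;  b_38 = 5
  b_39 = 6;  b_40 = 12;  b_41 = 0;  b_42 = 9;  b_43 = 5;  b_44 = 4
  b_45 = 6;  b_46 = 9;  b_47 = 8;  b_48 = 2;  b_49 = 5;  b_50 = 8
  b_51 = 7;  b_52 = 10;  b_53 = 1;  b_54 = 9;  b_55 = 6;  b_56 = 3
  b_57 = 9;  b_58 = 8;  b_59 = 1;  b_60 = 2;  b_61 = 6;  b_62 = 0
  b_63 = 2;  b_64 = 8;  b_65 = 10;  b_66 = 5;  b_67 = 4;  b_68 = 2
  b_69 = 10;  b_70 = 0;  b_71 = 0;  b_72 = 12;  b_73 = 10;  b_74 = 11
  b_75 = 6;  b_76 = 5;  b_77 = 7;  b_78 = 1;  b_79 = 12;  b_80 = 1
  b_81 = 6;  b_82 = 2;  b_83 = 12;  b_84 = 11;  b_85 = 6;  b_86 = 10
  b_87 = 9;  b_88 = 11;  b_89 = 8;  b_90 = 2;  b_91 = 10;  b_92 = 10
  b_93 = 4;  b_94 = 6;  b_95 = 2;  b_96 = 0;  b_97 = 1;  b_98 = 8
  b_99 = 4;  b_100 = 4;  b_101 = 4;  b_102 = 7;  b_103 = 3;  b_104 = 9
  b_105 = 4;  b_106 = 2;  b_107 = 7;  b_108 = 4;  b_109 = 7;  b_110 = 4
  b_111 = 12;  b_112 = 6;  b_113 = 9;  b_114 = 2;  b_115 = 10;  b_116 = 6
  b_117 = 5;  b_118 = 11;  b_119 = 0;  b_120 = 7;  b_121 = 3;  b_122 = 12
  b_123 = 0;  b_124 = 8;  b_125 = 2;  b_126 = 2;  b_127 = 12;  b_128 = 1
  b_129 = 2;  b_130 = 3;  b_131 = 4;  b_132 = 9;  b_133 = 0;  b_134 = 12
  b_135 = 0;  b_136 = 7;  b_137 = 12;  b_138 = 0;  b_139 = 5;  b_140 = 6
  b_141 = 9;  b_142 = 4;  b_143 = 3;  b_144 = 10;  b_145 = 6;  b_146 = 1
  b_147 = 12;  b_148 = 5;  b_149 = 5;  b_150 = 10;  b_151 = 1;  b_152 = 4
  b_153 = 4;  b_154 = 6;  b_155 = 0;  b_156 = 7;  b_157 = 10;  b_158 = 7
  b_159 = 1;  b_160 = 5;  b_161 = 6;  b_162 = 5;  b_163 = 5;  b_164 = 8
  b_165 = 8;  b_166 = 0;  b_167 = 3;  b_168 = 3;  b_169 = 1;  b_170 = 9
  b_171 = 8;  b_172 = 9;  b_173 = 0;  b_174 = 9;  b_175 = 4;  b_176 = 1
  b_177 = 4;  b_178 = 2;  b_179 = 0;  b_180 = 9;  b_181 = 6;  b_182 = 7
  b_183 = 8;  b_184 = 3;  b_185 = 3;  b_186 = 8;  b_187 = 4;  b_188 = 9
  b_189 = 6;  b_190 = 4;  b_191 = 12;  b_192 = 10;  b_193 = 8;  b_194 = 10
  b_195 = 12;  b_196 = 12;  b_197 = 3;  b_198 = 7;  b_199 = 4;  b_200 = 3
  b_201 = 5;  b_202 = 4;  b_203 = 4;  b_204 = 3;  b_205 = 4;  b_206 = 1
  b_207 = 2;  b_208 = 9;  b_209 = 9;  b_210 = 8;  b_211 = 3;  b_212 = 8
  b_213 = 10;  b_214 = 1;  b_215 = 5;  b_216 = 7;  b_217 = 8;  b_218 = 7
  b_219 = 2;  b_220 = 3;  b_221 = 6;  b_222 = 2;  b_223 = 4;  b_224 = 0
  b_225 = 3;  b_226 = 6;  b_227 = 10;  b_228 = 2;  b_229 = 3;  b_230 = 7
  b_231 = 5;  b_232 = 6;  b_233 = 7;  b_234 = 11;  b_235 = 12;  b_236 = 9
  b_237 = 3;  b_238 = 2;  b_239 = 1;  b_240 = 3;  b_241 = 7;  b_242 = 9
  b_243 = 5;  b_244 = 2;  b_245 = 0;  b_246 = 5;  b_247 = 7;  b_248 = 12
  b_249 = 6;  b_250 = 10;  b_251 = 5;  b_252 = 12;  b_253 = 0;  b_254 = 0
  b_255 = 4;  b_256 = 12;  b_257 = 8;  b_258 = 2;  b_259 = 6;  b_260 = 11
  b_261 = 9;  b_262 = 4;  b_263 = 9;  b_264 = 2;  b_265 = 5;  b_266 = 4
  b_267 = 8;  b_268 = 2;  b_269 = 12;  b_270 = 3;  b_271 = 8;  b_272 = 7
  b_273 = 5;  b_274 = 12;  b_275 = 12;  b_276 = 10;  b_277 = 2;  b_278 = 5
  b_279 = 0;  b_280 = 9;  b_281 = 7;  b_282 = 10;  b_283 = 10;  b_284 = 10
  b_285 = 11;  b_286 = 1;  b_287 = 3;  b_288 = 10;  b_289 = 5;  b_290 = 11
  b_291 = 10;  b_292 = 11;  b_293 = 10;  b_294 = 4;  b_295 = 2;  b_296 = 3
  b_297 = 5;  b_298 = 12;  b_299 = 2;  b_300 = 6;  b_301 = 8;  b_302 = 0
  b_303 = 11;  b_304 = 1;  b_305 = 4;  b_306 = 0;  b_307 = 7;  b_308 = 5
  b_309 = 5;  b_310 = 4;  b_311 = 9;  b_312 = 5;  b_313 = 1;  b_314 = 10
  b_315 = 3;  b_316 = 0;  b_317 = 4;  b_318 = 0;  b_319 = 11;  b_320 = 4
  b_321 = 0;  b_322 = 6;  b_323 = 2;  b_324 = 3;  b_325 = 10;  b_326 = 1
  b_327 = 12;  b_328 = 2;  b_329 = 9;  b_330 = 4;  b_331 = 6;  b_332 = 6
  b_333 = 12;  b_334 = 9;  b_335 = 10;  b_336 = 10;  b_337 = 2;  b_338 = 0
  b_339 = 11;  b_340 = 12;  b_341 = 11;  b_342 = 9;  b_343 = 6;  b_344 = 2
  b_345 = 6;  b_346 = 6;  b_347 = 7;  b_348 = 7;  b_349 = 0;  b_350 = 1
  b_351 = 1;  b_352 = 9;  b_353 = 3;  b_354 = 7;  b_355 = 3;  b_356 = 0
  b_357 = 3;  b_358 = 10;  b_359 = 9;  b_360 = 10;  b_361 = 5;  b_362 = 0
  b_363 = 3;  b_364 = 2;  b_365 = 11;  b_366 = 7;  b_367 = 1;  b_368 = 1
  b_369 = 7;  b_370 = 10;  b_371 = 3;  b_372 = 2;  b_373 = 10;  b_374 = 4
b_375 = 3·4 + 6·10 + 9·2 = 12
b_376 = 3·12 + 6·4 + 9·10 = 7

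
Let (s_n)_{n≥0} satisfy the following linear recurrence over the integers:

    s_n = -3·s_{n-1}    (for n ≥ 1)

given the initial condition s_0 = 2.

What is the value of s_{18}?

774840978

s_1 = -3·2 = -6
s_2 = -3·-6 = 18
s_3 = -3·18 = -54
s_4 = -3·-54 = 162
s_5 = -3·162 = -486
s_6 = -3·-486 = 1458
s_7 = -3·1458 = -4374
s_8 = -3·-4374 = 13122
s_9 = -3·13122 = -39366
s_10 = -3·-39366 = 118098
s_11 = -3·118098 = -354294
s_12 = -3·-354294 = 1062882
s_13 = -3·1062882 = -3188646
s_14 = -3·-3188646 = 9565938
s_15 = -3·9565938 = -28697814
s_16 = -3·-28697814 = 86093442
s_17 = -3·86093442 = -258280326
s_18 = -3·-258280326 = 774840978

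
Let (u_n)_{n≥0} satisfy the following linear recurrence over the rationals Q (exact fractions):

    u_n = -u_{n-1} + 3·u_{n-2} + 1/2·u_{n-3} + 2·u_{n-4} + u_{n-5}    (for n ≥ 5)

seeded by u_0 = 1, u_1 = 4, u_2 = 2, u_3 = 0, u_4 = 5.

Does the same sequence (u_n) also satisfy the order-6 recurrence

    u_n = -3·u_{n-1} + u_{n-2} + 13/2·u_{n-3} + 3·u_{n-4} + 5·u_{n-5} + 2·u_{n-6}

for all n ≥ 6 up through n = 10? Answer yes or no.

Terms u_0..u_10: 1, 4, 2, 0, 5, 5, 18, 3/2, 65, -73/2, 1093/4
n=6: candidate gives 18, actual u_6 = 18 ✓
n=7: candidate gives 3/2, actual u_7 = 3/2 ✓
n=8: candidate gives 65, actual u_8 = 65 ✓
n=9: candidate gives -73/2, actual u_9 = -73/2 ✓
n=10: candidate gives 1093/4, actual u_10 = 1093/4 ✓

yes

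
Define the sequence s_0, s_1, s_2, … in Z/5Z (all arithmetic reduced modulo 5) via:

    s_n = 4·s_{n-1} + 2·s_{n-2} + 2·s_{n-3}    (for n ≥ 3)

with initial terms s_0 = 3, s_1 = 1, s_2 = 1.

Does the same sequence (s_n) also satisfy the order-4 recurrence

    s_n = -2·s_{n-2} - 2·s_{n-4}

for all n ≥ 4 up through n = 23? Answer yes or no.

Terms s_0..s_23: 3, 1, 1, 2, 2, 4, 4, 3, 3, 1, 1, 2, 2, 4, 4, 3, 3, 1, 1, 2, 2, 4, 4, 3
n=4: candidate gives 2, actual s_4 = 2 ✓
n=5: candidate gives 4, actual s_5 = 4 ✓
n=6: candidate gives 4, actual s_6 = 4 ✓
n=7: candidate gives 3, actual s_7 = 3 ✓
n=8: candidate gives 3, actual s_8 = 3 ✓
n=9: candidate gives 1, actual s_9 = 1 ✓
n=10: candidate gives 1, actual s_10 = 1 ✓
n=11: candidate gives 2, actual s_11 = 2 ✓
n=12: candidate gives 2, actual s_12 = 2 ✓
n=13: candidate gives 4, actual s_13 = 4 ✓
n=14: candidate gives 4, actual s_14 = 4 ✓
n=15: candidate gives 3, actual s_15 = 3 ✓
n=16: candidate gives 3, actual s_16 = 3 ✓
n=17: candidate gives 1, actual s_17 = 1 ✓
n=18: candidate gives 1, actual s_18 = 1 ✓
n=19: candidate gives 2, actual s_19 = 2 ✓
n=20: candidate gives 2, actual s_20 = 2 ✓
n=21: candidate gives 4, actual s_21 = 4 ✓
n=22: candidate gives 4, actual s_22 = 4 ✓
n=23: candidate gives 3, actual s_23 = 3 ✓

yes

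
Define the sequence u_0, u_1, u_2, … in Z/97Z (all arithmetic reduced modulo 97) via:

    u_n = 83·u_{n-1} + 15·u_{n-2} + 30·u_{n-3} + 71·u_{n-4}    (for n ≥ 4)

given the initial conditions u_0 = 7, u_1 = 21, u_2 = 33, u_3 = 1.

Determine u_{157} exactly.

u_4 = 83·1 + 15·33 + 30·21 + 71·7 = 56
u_5 = 83·56 + 15·1 + 30·33 + 71·21 = 63
u_6 = 83·63 + 15·56 + 30·1 + 71·33 = 3
u_7 = 83·3 + 15·63 + 30·56 + 71·1 = 35
u_8 = 83·35 + 15·3 + 30·63 + 71·56 = 86
u_9 = 83·86 + 15·35 + 30·3 + 71·63 = 4
Continuing the recurrence:
  u_10 = 72;  u_11 = 43;  u_12 = 11;  u_13 = 25;  u_14 = 9;  u_15 = 43
  u_16 = 94;  u_17 = 16;  u_18 = 11;  u_19 = 42;  u_20 = 38;  u_21 = 12
  u_22 = 18;  u_23 = 73;  u_24 = 75;  u_25 = 79;  u_26 = 92;  u_27 = 55
  u_28 = 60;  u_29 = 12;  u_30 = 87;  u_31 = 11;  u_32 = 48;  u_33 = 45
  u_34 = 1;  u_35 = 69;  u_36 = 24;  u_37 = 44;  u_38 = 42;  u_39 = 65
  u_40 = 28;  u_41 = 20;  u_42 = 28;  u_43 = 28;  u_44 = 94;  u_45 = 6
  u_46 = 80;  u_47 = 92;  u_48 = 73;  u_49 = 80;  u_50 = 73;  u_51 = 73
  u_52 = 90;  u_53 = 42;  u_54 = 84;  u_55 = 62;  u_56 = 88;  u_57 = 59
  u_58 = 73;  u_59 = 18;  u_60 = 34;  u_61 = 62;  u_62 = 30;  u_63 = 92
  u_64 = 41;  u_65 = 94;  u_66 = 18;  u_67 = 93;  u_68 = 43;  u_69 = 53
  u_70 = 91;  u_71 = 42;  u_72 = 85;  u_73 = 16;  u_74 = 42;  u_75 = 43
  u_76 = 44;  u_77 = 0;  u_78 = 82;  u_79 = 24;  u_80 = 41;  u_81 = 15
  u_82 = 60;  u_83 = 88;  u_84 = 22;  u_85 = 94;  u_86 = 94;  u_87 = 18
  u_88 = 11;  u_89 = 7;  u_90 = 6;  u_91 = 77;  u_92 = 3;  u_93 = 44
  u_94 = 31;  u_95 = 60;  u_96 = 91;  u_97 = 91;  u_98 = 18;  u_99 = 52
  u_100 = 3;  u_101 = 76;  u_102 = 73;  u_103 = 20;  u_104 = 10;  u_105 = 83
  u_106 = 18;  u_107 = 94;  u_108 = 20;  u_109 = 94;  u_110 = 75;  u_111 = 68
  u_112 = 48;  u_113 = 57;  u_114 = 12;  u_115 = 68;  u_116 = 78;  u_117 = 67
  u_118 = 20;  u_119 = 36;  u_120 = 69;  u_121 = 81;  u_122 = 73;  u_123 = 66
  u_124 = 31;  u_125 = 58;  u_126 = 26;  u_127 = 11;  u_128 = 6;  u_129 = 32
  u_130 = 72;  u_131 = 45;  u_132 = 90;  u_133 = 64;  u_134 = 29;  u_135 = 47
  u_136 = 36;  u_137 = 86;  u_138 = 89;  u_139 = 96;  u_140 = 83;  u_141 = 33
  u_142 = 88;  u_143 = 33;  u_144 = 78;  u_145 = 21;  u_146 = 63;  u_147 = 42
  u_148 = 26;  u_149 = 58;  u_150 = 73;  u_151 = 21;  u_152 = 22;  u_153 = 10
  u_154 = 86;  u_155 = 30
u_156 = 83·30 + 15·86 + 30·10 + 71·22 = 16
u_157 = 83·16 + 15·30 + 30·86 + 71·10 = 24

24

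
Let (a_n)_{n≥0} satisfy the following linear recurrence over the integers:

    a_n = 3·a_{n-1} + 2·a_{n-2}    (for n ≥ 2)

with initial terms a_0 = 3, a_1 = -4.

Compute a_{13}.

-8331106

a_2 = 3·-4 + 2·3 = -6
a_3 = 3·-6 + 2·-4 = -26
a_4 = 3·-26 + 2·-6 = -90
a_5 = 3·-90 + 2·-26 = -322
a_6 = 3·-322 + 2·-90 = -1146
a_7 = 3·-1146 + 2·-322 = -4082
a_8 = 3·-4082 + 2·-1146 = -14538
a_9 = 3·-14538 + 2·-4082 = -51778
a_10 = 3·-51778 + 2·-14538 = -184410
a_11 = 3·-184410 + 2·-51778 = -656786
a_12 = 3·-656786 + 2·-184410 = -2339178
a_13 = 3·-2339178 + 2·-656786 = -8331106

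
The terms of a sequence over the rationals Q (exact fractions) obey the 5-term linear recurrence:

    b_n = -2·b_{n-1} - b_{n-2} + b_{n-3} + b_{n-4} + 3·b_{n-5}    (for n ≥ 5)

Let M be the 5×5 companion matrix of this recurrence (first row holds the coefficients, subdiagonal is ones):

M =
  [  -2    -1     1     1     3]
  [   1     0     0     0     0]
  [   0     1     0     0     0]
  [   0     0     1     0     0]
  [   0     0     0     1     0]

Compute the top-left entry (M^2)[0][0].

(M^2)[0][0] is the top entry after applying M 2 times to the unit state (1, 0, 0, 0, 0). Equivalently it is h_{6} for the auxiliary sequence (h_n) obeying the same recurrence with h_4 = 1 and h_i = 0 for 0 ≤ i < 4:
h_5 = -2·1 + -1·0 + 1·0 + 1·0 + 3·0 = -2
h_6 = -2·-2 + -1·1 + 1·0 + 1·0 + 3·0 = 3

3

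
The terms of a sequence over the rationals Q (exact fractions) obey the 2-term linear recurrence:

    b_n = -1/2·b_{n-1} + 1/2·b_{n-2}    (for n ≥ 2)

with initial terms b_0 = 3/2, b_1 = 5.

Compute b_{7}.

b_2 = -1/2·5 + 1/2·3/2 = -7/4
b_3 = -1/2·-7/4 + 1/2·5 = 27/8
b_4 = -1/2·27/8 + 1/2·-7/4 = -41/16
b_5 = -1/2·-41/16 + 1/2·27/8 = 95/32
b_6 = -1/2·95/32 + 1/2·-41/16 = -177/64
b_7 = -1/2·-177/64 + 1/2·95/32 = 367/128

367/128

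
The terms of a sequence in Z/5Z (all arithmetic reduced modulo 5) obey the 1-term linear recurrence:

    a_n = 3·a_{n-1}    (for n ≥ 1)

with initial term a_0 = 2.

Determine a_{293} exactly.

a_1 = 3·2 = 1
a_2 = 3·1 = 3
a_3 = 3·3 = 4
a_4 = 3·4 = 2
(a_4) = (2) = (a_0), so the sequence has period 4.
293 ≡ 1 (mod 4), hence a_293 = a_1 = 1.

1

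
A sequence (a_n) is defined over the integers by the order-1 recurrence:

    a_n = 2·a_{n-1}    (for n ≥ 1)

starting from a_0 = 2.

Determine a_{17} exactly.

262144

a_1 = 2·2 = 4
a_2 = 2·4 = 8
a_3 = 2·8 = 16
a_4 = 2·16 = 32
a_5 = 2·32 = 64
a_6 = 2·64 = 128
a_7 = 2·128 = 256
a_8 = 2·256 = 512
a_9 = 2·512 = 1024
a_10 = 2·1024 = 2048
a_11 = 2·2048 = 4096
a_12 = 2·4096 = 8192
a_13 = 2·8192 = 16384
a_14 = 2·16384 = 32768
a_15 = 2·32768 = 65536
a_16 = 2·65536 = 131072
a_17 = 2·131072 = 262144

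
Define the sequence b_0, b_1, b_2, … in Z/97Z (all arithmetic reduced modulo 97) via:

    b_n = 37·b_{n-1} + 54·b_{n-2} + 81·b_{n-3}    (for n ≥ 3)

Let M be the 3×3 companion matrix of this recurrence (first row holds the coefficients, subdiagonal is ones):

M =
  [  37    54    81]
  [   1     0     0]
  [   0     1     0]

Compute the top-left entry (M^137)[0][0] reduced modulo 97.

(M^137)[0][0] is the top entry after applying M 137 times to the unit state (1, 0, 0). Equivalently it is h_{139} for the auxiliary sequence (h_n) obeying the same recurrence with h_2 = 1 and h_i = 0 for 0 ≤ i < 2:
h_3 = 37·1 + 54·0 + 81·0 = 37
h_4 = 37·37 + 54·1 + 81·0 = 65
h_5 = 37·65 + 54·37 + 81·1 = 22
h_6 = 37·22 + 54·65 + 81·37 = 46
h_7 = 37·46 + 54·22 + 81·65 = 7
h_8 = 37·7 + 54·46 + 81·22 = 63
Continuing the recurrence:
  h_9 = 33;  h_10 = 49;  h_11 = 65;  h_12 = 61;  h_13 = 36;  h_14 = 94
  h_15 = 81;  h_16 = 28;  h_17 = 26;  h_18 = 14;  h_19 = 19;  h_20 = 73
  h_21 = 11;  h_22 = 68;  h_23 = 2;  h_24 = 78;  h_25 = 63;  h_26 = 12
  h_27 = 76;  h_28 = 27;  h_29 = 61;  h_30 = 74;  h_31 = 71;  h_32 = 21
  h_33 = 32;  h_34 = 18;  h_35 = 21;  h_36 = 73;  h_37 = 55;  h_38 = 15
  h_39 = 29;  h_40 = 33;  h_41 = 25;  h_42 = 12;  h_43 = 5;  h_44 = 45
  h_45 = 94;  h_46 = 8;  h_47 = 93;  h_48 = 41;  h_49 = 9;  h_50 = 89
  h_51 = 19;  h_52 = 30;  h_53 = 33;  h_54 = 15;  h_55 = 14;  h_56 = 24
  h_57 = 46;  h_58 = 58;  h_59 = 75;  h_60 = 30;  h_61 = 61;  h_62 = 58
  h_63 = 13;  h_64 = 18;  h_65 = 52;  h_66 = 69;  h_67 = 29;  h_68 = 87
  h_69 = 92;  h_70 = 72;  h_71 = 32;  h_72 = 11;  h_73 = 13;  h_74 = 78
  h_75 = 17;  h_76 = 74;  h_77 = 80;  h_78 = 88;  h_79 = 87;  h_80 = 95
  h_81 = 15;  h_82 = 25;  h_83 = 21;  h_84 = 44;  h_85 = 34;  h_86 = 0
  h_87 = 65;  h_88 = 18;  h_89 = 5;  h_90 = 20;  h_91 = 43;  h_92 = 69
  h_93 = 93;  h_94 = 77;  h_95 = 74;  h_96 = 73;  h_97 = 33;  h_98 = 2
  h_99 = 9;  h_100 = 10;  h_101 = 48;  h_102 = 38;  h_103 = 55;  h_104 = 21
  h_105 = 35;  h_106 = 94;  h_107 = 85;  h_108 = 95;  h_109 = 5;  h_110 = 75
  h_111 = 70;  h_112 = 61;  h_113 = 84;  h_114 = 44;  h_115 = 47;  h_116 = 55
  h_117 = 86;  h_118 = 65;  h_119 = 58;  h_120 = 12;  h_121 = 14;  h_122 = 44
  h_123 = 58;  h_124 = 30;  h_125 = 46;  h_126 = 66;  h_127 = 81;  h_128 = 5
  h_129 = 11;  h_130 = 60;  h_131 = 18;  h_132 = 44;  h_133 = 88;  h_134 = 9
  h_135 = 16;  h_136 = 58;  h_137 = 53
h_138 = 37·53 + 54·58 + 81·16 = 84
h_139 = 37·84 + 54·53 + 81·58 = 95

95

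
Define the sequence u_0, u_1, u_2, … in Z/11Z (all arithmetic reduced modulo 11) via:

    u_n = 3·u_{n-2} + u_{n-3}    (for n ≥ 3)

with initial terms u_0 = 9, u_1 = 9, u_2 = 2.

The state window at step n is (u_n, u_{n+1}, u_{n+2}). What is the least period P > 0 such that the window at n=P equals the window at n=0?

133

n=0: window = (9, 9, 2)
n=1: window = (9, 2, 3)
n=2: window = (2, 3, 4)
n=3: window = (3, 4, 0)
n=4: window = (4, 0, 4)
n=5: window = (0, 4, 4)
n=6: window = (4, 4, 1)
n=7: window = (4, 1, 5)
n=8: window = (1, 5, 7)
n=9: window = (5, 7, 5)
n=10: window = (7, 5, 4)
n=11: window = (5, 4, 0)
n=12: window = (4, 0, 6)
n=13: window = (0, 6, 4)
n=14: window = (6, 4, 7)
n=15: window = (4, 7, 7)
n=16: window = (7, 7, 3)
n=17: window = (7, 3, 6)
n=18: window = (3, 6, 5)
n=19: window = (6, 5, 10)
n=20: window = (5, 10, 10)
n=21: window = (10, 10, 2)
n=22: window = (10, 2, 7)
n=23: window = (2, 7, 5)
n=24: window = (7, 5, 1)
n=25: window = (5, 1, 0)
n=26: window = (1, 0, 8)
n=27: window = (0, 8, 1)
n=28: window = (8, 1, 2)
n=29: window = (1, 2, 0)
n=30: window = (2, 0, 7)
n=31: window = (0, 7, 2)
n=32: window = (7, 2, 10)
n=33: window = (2, 10, 2)
n=34: window = (10, 2, 10)
n=35: window = (2, 10, 5)
n=36: window = (10, 5, 10)
n=37: window = (5, 10, 3)
n=38: window = (10, 3, 2)
n=39: window = (3, 2, 8)
n=40: window = (2, 8, 9)
…
n=131: window = (7, 8, 9)
n=132: window = (8, 9, 9)
n=133: window = (9, 9, 2)
window at n=133 equals window at n=0 → period = 133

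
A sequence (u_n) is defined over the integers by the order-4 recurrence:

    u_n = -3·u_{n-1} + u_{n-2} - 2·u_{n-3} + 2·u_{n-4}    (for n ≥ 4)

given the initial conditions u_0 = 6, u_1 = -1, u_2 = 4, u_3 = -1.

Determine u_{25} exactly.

-5363022894213

u_4 = -3·-1 + 1·4 + -2·-1 + 2·6 = 21
u_5 = -3·21 + 1·-1 + -2·4 + 2·-1 = -74
u_6 = -3·-74 + 1·21 + -2·-1 + 2·4 = 253
u_7 = -3·253 + 1·-74 + -2·21 + 2·-1 = -877
u_8 = -3·-877 + 1·253 + -2·-74 + 2·21 = 3074
u_9 = -3·3074 + 1·-877 + -2·253 + 2·-74 = -10753
u_10 = -3·-10753 + 1·3074 + -2·-877 + 2·253 = 37593
u_11 = -3·37593 + 1·-10753 + -2·3074 + 2·-877 = -131434
u_12 = -3·-131434 + 1·37593 + -2·-10753 + 2·3074 = 459549
u_13 = -3·459549 + 1·-131434 + -2·37593 + 2·-10753 = -1606773
u_14 = -3·-1606773 + 1·459549 + -2·-131434 + 2·37593 = 5617922
u_15 = -3·5617922 + 1·-1606773 + -2·459549 + 2·-131434 = -19642505
u_16 = -3·-19642505 + 1·5617922 + -2·-1606773 + 2·459549 = 68678081
u_17 = -3·68678081 + 1·-19642505 + -2·5617922 + 2·-1606773 = -240126138
u_18 = -3·-240126138 + 1·68678081 + -2·-19642505 + 2·5617922 = 839577349
u_19 = -3·839577349 + 1·-240126138 + -2·68678081 + 2·-19642505 = -2935499357
u_20 = -3·-2935499357 + 1·839577349 + -2·-240126138 + 2·68678081 = 10263683858
u_21 = -3·10263683858 + 1·-2935499357 + -2·839577349 + 2·-240126138 = -35885957905
u_22 = -3·-35885957905 + 1·10263683858 + -2·-2935499357 + 2·839577349 = 125471710985
u_23 = -3·125471710985 + 1·-35885957905 + -2·10263683858 + 2·-2935499357 = -438699457290
u_24 = -3·-438699457290 + 1·125471710985 + -2·-35885957905 + 2·10263683858 = 1533869366381
u_25 = -3·1533869366381 + 1·-438699457290 + -2·125471710985 + 2·-35885957905 = -5363022894213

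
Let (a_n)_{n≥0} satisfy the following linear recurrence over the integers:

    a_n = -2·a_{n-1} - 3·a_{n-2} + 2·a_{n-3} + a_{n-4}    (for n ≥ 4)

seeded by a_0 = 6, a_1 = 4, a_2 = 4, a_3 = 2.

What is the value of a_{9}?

a_4 = -2·2 + -3·4 + 2·4 + 1·6 = -2
a_5 = -2·-2 + -3·2 + 2·4 + 1·4 = 10
a_6 = -2·10 + -3·-2 + 2·2 + 1·4 = -6
a_7 = -2·-6 + -3·10 + 2·-2 + 1·2 = -20
a_8 = -2·-20 + -3·-6 + 2·10 + 1·-2 = 76
a_9 = -2·76 + -3·-20 + 2·-6 + 1·10 = -94

-94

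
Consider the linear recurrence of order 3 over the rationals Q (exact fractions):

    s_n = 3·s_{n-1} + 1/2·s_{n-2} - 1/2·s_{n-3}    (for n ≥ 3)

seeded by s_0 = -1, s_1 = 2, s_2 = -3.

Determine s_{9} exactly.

-115633/16

s_3 = 3·-3 + 1/2·2 + -1/2·-1 = -15/2
s_4 = 3·-15/2 + 1/2·-3 + -1/2·2 = -25
s_5 = 3·-25 + 1/2·-15/2 + -1/2·-3 = -309/4
s_6 = 3·-309/4 + 1/2·-25 + -1/2·-15/2 = -481/2
s_7 = 3·-481/2 + 1/2·-309/4 + -1/2·-25 = -5981/8
s_8 = 3·-5981/8 + 1/2·-481/2 + -1/2·-309/4 = -4649/2
s_9 = 3·-4649/2 + 1/2·-5981/8 + -1/2·-481/2 = -115633/16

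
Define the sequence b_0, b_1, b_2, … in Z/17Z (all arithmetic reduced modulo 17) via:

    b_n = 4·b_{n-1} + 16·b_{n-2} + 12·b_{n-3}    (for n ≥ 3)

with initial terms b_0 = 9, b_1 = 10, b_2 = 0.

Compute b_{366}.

b_3 = 4·0 + 16·10 + 12·9 = 13
b_4 = 4·13 + 16·0 + 12·10 = 2
b_5 = 4·2 + 16·13 + 12·0 = 12
b_6 = 4·12 + 16·2 + 12·13 = 15
b_7 = 4·15 + 16·12 + 12·2 = 4
b_8 = 4·4 + 16·15 + 12·12 = 9
Continuing the recurrence:
  b_9 = 8;  b_10 = 3;  b_11 = 10;  b_12 = 14;  b_13 = 14;  b_14 = 9
  b_15 = 3;  b_16 = 1;  b_17 = 7;  b_18 = 12;  b_19 = 2;  b_20 = 12
  b_21 = 3;  b_22 = 7;  b_23 = 16;  b_24 = 8;  b_25 = 15;  b_26 = 6
  b_27 = 3;  b_28 = 16;  b_29 = 14;  b_30 = 8;  b_31 = 6;  b_32 = 14
  b_33 = 10;  b_34 = 13;  b_35 = 6;  b_36 = 12;  b_37 = 11;  b_38 = 2
  b_39 = 5;  b_40 = 14;  b_41 = 7;  b_42 = 6;  b_43 = 15;  b_44 = 2
  b_45 = 14;  b_46 = 13;  b_47 = 11;  b_48 = 12;  b_49 = 6;  b_50 = 8
  b_51 = 0;  b_52 = 13;  b_53 = 12;  b_54 = 1;  b_55 = 12;  b_56 = 4
  b_57 = 16;  b_58 = 0;  b_59 = 15;  b_60 = 14;  b_61 = 7;  b_62 = 7
  b_63 = 2;  b_64 = 0;  b_65 = 14;  b_66 = 12;  b_67 = 0;  b_68 = 3
  b_69 = 3;  b_70 = 9;  b_71 = 1;  b_72 = 14;  b_73 = 10;  b_74 = 4
  b_75 = 4;  b_76 = 13;  b_77 = 11;  b_78 = 11;  b_79 = 2;  b_80 = 10
  b_81 = 0;  b_82 = 14;  b_83 = 6;  b_84 = 10;  b_85 = 15;  b_86 = 3
  b_87 = 15;  b_88 = 16;  b_89 = 0;  b_90 = 11;  b_91 = 15;  b_92 = 15
  b_93 = 7;  b_94 = 6;  b_95 = 10;  b_96 = 16;  b_97 = 7;  b_98 = 13
  b_99 = 16;  b_100 = 16;  b_101 = 0;  b_102 = 6;  b_103 = 12;  b_104 = 8
  b_105 = 7;  b_106 = 11;  b_107 = 14;  b_108 = 10;  b_109 = 5;  b_110 = 8
  b_111 = 11;  b_112 = 11;  b_113 = 10;  b_114 = 8;  b_115 = 1;  b_116 = 14
  b_117 = 15;  b_118 = 7;  b_119 = 11;  b_120 = 13;  b_121 = 6;  b_122 = 7
  b_123 = 8;  b_124 = 12;  b_125 = 5;  b_126 = 2;  b_127 = 11;  b_128 = 0
  b_129 = 13;  b_130 = 14;  b_131 = 9;  b_132 = 8;  b_133 = 4;  b_134 = 14
  b_135 = 12;  b_136 = 14;  b_137 = 8;  b_138 = 9;  b_139 = 9;  b_140 = 4
  b_141 = 13;  b_142 = 3;  b_143 = 13;  b_144 = 1;  b_145 = 10;  b_146 = 8
  b_147 = 0;  b_148 = 10;  b_149 = 0;  b_150 = 7;  b_151 = 12;  b_152 = 7
  b_153 = 15;  b_154 = 10;  b_155 = 7;  b_156 = 11;  b_157 = 4;  b_158 = 4
  b_159 = 8;  b_160 = 8;  b_161 = 4;  b_162 = 2;  b_163 = 15;  b_164 = 4
  b_165 = 8;  b_166 = 4;  b_167 = 5;  b_168 = 10;  b_169 = 15;  b_170 = 8
  b_171 = 1;  b_172 = 6;  b_173 = 0;  b_174 = 6;  b_175 = 11;  b_176 = 4
  b_177 = 9;  b_178 = 11;  b_179 = 15;  b_180 = 4;  b_181 = 14;  b_182 = 11
  b_183 = 10;  b_184 = 10;  b_185 = 9;  b_186 = 10;  b_187 = 15;  b_188 = 5
  b_189 = 6;  b_190 = 12;  b_191 = 0;  b_192 = 9;  b_193 = 10;  b_194 = 14
  b_195 = 1;  b_196 = 8;  b_197 = 12;  b_198 = 1;  b_199 = 3;  b_200 = 2
  b_201 = 0;  b_202 = 0;  b_203 = 7;  b_204 = 11;  b_205 = 3;  b_206 = 0
  b_207 = 10;  b_208 = 8;  b_209 = 5;  b_210 = 13;  b_211 = 7;  b_212 = 7
  b_213 = 7;  b_214 = 3;  b_215 = 4;  b_216 = 12;  b_217 = 12;  b_218 = 16
  b_219 = 9;  b_220 = 11;  b_221 = 6;  b_222 = 2;  b_223 = 15;  b_224 = 11
  b_225 = 2;  b_226 = 7;  b_227 = 5;  b_228 = 3;  b_229 = 6;  b_230 = 13
  b_231 = 14;  b_232 = 13;  b_233 = 7;  b_234 = 13;  b_235 = 14;  b_236 = 8
  b_237 = 4;  b_238 = 6;  b_239 = 14;  b_240 = 13;  b_241 = 8;  b_242 = 0
  b_243 = 12;  b_244 = 8;  b_245 = 3;  b_246 = 12;  b_247 = 5;  b_248 = 10
  b_249 = 9;  b_250 = 1;  b_251 = 13;  b_252 = 6;  b_253 = 6;  b_254 = 4
  b_255 = 14;  b_256 = 5;  b_257 = 3;  b_258 = 5;  b_259 = 9;  b_260 = 16
  b_261 = 13;  b_262 = 8;  b_263 = 7;  b_264 = 6;  b_265 = 11;  b_266 = 3
  b_267 = 5;  b_268 = 13;  b_269 = 15;  b_270 = 5;  b_271 = 8;  b_272 = 3
  b_273 = 13;  b_274 = 9;  b_275 = 8;  b_276 = 9;  b_277 = 0;  b_278 = 2
  b_279 = 14;  b_280 = 3;  b_281 = 5;  b_282 = 15;  b_283 = 6;  b_284 = 1
  b_285 = 8;  b_286 = 1;  b_287 = 8;  b_288 = 8;  b_289 = 2;  b_290 = 11
  b_291 = 2;  b_292 = 4;  b_293 = 10;  b_294 = 9;  b_295 = 6;  b_296 = 16
  b_297 = 13;  b_298 = 6;  b_299 = 16;  b_300 = 10;  b_301 = 11;  b_302 = 5
  b_303 = 10;  b_304 = 14;  b_305 = 4;  b_306 = 3;  b_307 = 6;  b_308 = 1
  b_309 = 0;  b_310 = 3;  b_311 = 7;  b_312 = 8;  b_313 = 10;  b_314 = 14
  b_315 = 6;  b_316 = 11;  b_317 = 2;  b_318 = 1;  b_319 = 15;  b_320 = 15
  b_321 = 6;  b_322 = 2;  b_323 = 12;  b_324 = 16;  b_325 = 8;  b_326 = 7
  b_327 = 8;  b_328 = 2;  b_329 = 16;  b_330 = 5;  b_331 = 11;  b_332 = 10
  b_333 = 4;  b_334 = 2;  b_335 = 5;  b_336 = 15;  b_337 = 11;  b_338 = 4
  b_339 = 15;  b_340 = 1;  b_341 = 3;  b_342 = 4;  b_343 = 8;  b_344 = 13
  b_345 = 7;  b_346 = 9;  b_347 = 15;  b_348 = 16;  b_349 = 4;  b_350 = 10
  b_351 = 7;  b_352 = 15;  b_353 = 3;  b_354 = 13;  b_355 = 8;  b_356 = 4
  b_357 = 11;  b_358 = 0;  b_359 = 3;  b_360 = 8;  b_361 = 12;  b_362 = 8
  b_363 = 14;  b_364 = 5
b_365 = 4·5 + 16·14 + 12·8 = 0
b_366 = 4·0 + 16·5 + 12·14 = 10

10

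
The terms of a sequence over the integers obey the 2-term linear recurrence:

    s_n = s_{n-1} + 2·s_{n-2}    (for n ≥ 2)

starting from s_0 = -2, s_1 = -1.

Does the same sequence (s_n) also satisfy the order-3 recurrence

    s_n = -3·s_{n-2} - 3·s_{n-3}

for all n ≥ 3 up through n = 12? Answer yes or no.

no

Terms s_0..s_12: -2, -1, -5, -7, -17, -31, -65, -127, -257, -511, -1025, -2047, -4097
n=3: candidate gives 9, actual s_3 = -7 ✗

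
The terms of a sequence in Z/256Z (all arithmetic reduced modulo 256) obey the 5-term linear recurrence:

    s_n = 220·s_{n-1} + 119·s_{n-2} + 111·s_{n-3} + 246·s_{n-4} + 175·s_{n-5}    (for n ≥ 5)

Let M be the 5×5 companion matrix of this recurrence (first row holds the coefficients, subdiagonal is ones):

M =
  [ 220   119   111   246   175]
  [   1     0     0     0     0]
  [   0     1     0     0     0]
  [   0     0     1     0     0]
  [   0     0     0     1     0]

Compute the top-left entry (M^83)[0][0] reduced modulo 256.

160

(M^83)[0][0] is the top entry after applying M 83 times to the unit state (1, 0, 0, 0, 0). Equivalently it is h_{87} for the auxiliary sequence (h_n) obeying the same recurrence with h_4 = 1 and h_i = 0 for 0 ≤ i < 4:
h_5 = 220·1 + 119·0 + 111·0 + 246·0 + 175·0 = 220
h_6 = 220·220 + 119·1 + 111·0 + 246·0 + 175·0 = 135
h_7 = 220·135 + 119·220 + 111·1 + 246·0 + 175·0 = 183
h_8 = 220·183 + 119·135 + 111·220 + 246·1 + 175·0 = 95
h_9 = 220·95 + 119·183 + 111·135 + 246·220 + 175·1 = 85
h_10 = 220·85 + 119·95 + 111·183 + 246·135 + 175·220 = 172
Continuing the recurrence:
  h_11 = 167;  h_12 = 182;  h_13 = 60;  h_14 = 246;  h_15 = 68;  h_16 = 219
  h_17 = 140;  h_18 = 1;  h_19 = 103;  h_20 = 157;  h_21 = 121;  h_22 = 74
  h_23 = 147;  h_24 = 120;  h_25 = 36;  h_26 = 72;  h_27 = 124;  h_28 = 113
  h_29 = 152;  h_30 = 183;  h_31 = 75;  h_32 = 199;  h_33 = 137;  h_34 = 132
  h_35 = 147;  h_36 = 150;  h_37 = 40;  h_38 = 86;  h_39 = 8;  h_40 = 211
  h_41 = 80;  h_42 = 73;  h_43 = 227;  h_44 = 237;  h_45 = 245;  h_46 = 250
  h_47 = 135;  h_48 = 96;  h_49 = 24;  h_50 = 128;  h_51 = 104;  h_52 = 209
  h_53 = 36;  h_54 = 151;  h_55 = 143;  h_56 = 159;  h_57 = 13;  h_58 = 204
  h_59 = 239;  h_60 = 102;  h_61 = 100;  h_62 = 230;  h_63 = 124;  h_64 = 59
  h_65 = 228;  h_66 = 129;  h_67 = 207;  h_68 = 45;  h_69 = 65;  h_70 = 90
  h_71 = 43;  h_72 = 184;  h_73 = 92;  h_74 = 40;  h_75 = 196;  h_76 = 33
  h_77 = 0;  h_78 = 167;  h_79 = 131;  h_80 = 231;  h_81 = 97;  h_82 = 4
  h_83 = 187;  h_84 = 38;  h_85 = 112
h_86 = 220·112 + 119·38 + 111·187 + 246·4 + 175·97 = 38
h_87 = 220·38 + 119·112 + 111·38 + 246·187 + 175·4 = 160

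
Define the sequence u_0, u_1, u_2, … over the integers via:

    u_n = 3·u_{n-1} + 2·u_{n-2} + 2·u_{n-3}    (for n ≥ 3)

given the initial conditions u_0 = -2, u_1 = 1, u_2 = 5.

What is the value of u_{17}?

1197561469

u_3 = 3·5 + 2·1 + 2·-2 = 13
u_4 = 3·13 + 2·5 + 2·1 = 51
u_5 = 3·51 + 2·13 + 2·5 = 189
u_6 = 3·189 + 2·51 + 2·13 = 695
u_7 = 3·695 + 2·189 + 2·51 = 2565
u_8 = 3·2565 + 2·695 + 2·189 = 9463
u_9 = 3·9463 + 2·2565 + 2·695 = 34909
u_10 = 3·34909 + 2·9463 + 2·2565 = 128783
u_11 = 3·128783 + 2·34909 + 2·9463 = 475093
u_12 = 3·475093 + 2·128783 + 2·34909 = 1752663
u_13 = 3·1752663 + 2·475093 + 2·128783 = 6465741
u_14 = 3·6465741 + 2·1752663 + 2·475093 = 23852735
u_15 = 3·23852735 + 2·6465741 + 2·1752663 = 87995013
u_16 = 3·87995013 + 2·23852735 + 2·6465741 = 324621991
u_17 = 3·324621991 + 2·87995013 + 2·23852735 = 1197561469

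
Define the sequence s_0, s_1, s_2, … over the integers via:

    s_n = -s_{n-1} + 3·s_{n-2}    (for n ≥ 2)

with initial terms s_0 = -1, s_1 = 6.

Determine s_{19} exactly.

15463278

s_2 = -1·6 + 3·-1 = -9
s_3 = -1·-9 + 3·6 = 27
s_4 = -1·27 + 3·-9 = -54
s_5 = -1·-54 + 3·27 = 135
s_6 = -1·135 + 3·-54 = -297
s_7 = -1·-297 + 3·135 = 702
s_8 = -1·702 + 3·-297 = -1593
s_9 = -1·-1593 + 3·702 = 3699
s_10 = -1·3699 + 3·-1593 = -8478
s_11 = -1·-8478 + 3·3699 = 19575
s_12 = -1·19575 + 3·-8478 = -45009
s_13 = -1·-45009 + 3·19575 = 103734
s_14 = -1·103734 + 3·-45009 = -238761
s_15 = -1·-238761 + 3·103734 = 549963
s_16 = -1·549963 + 3·-238761 = -1266246
s_17 = -1·-1266246 + 3·549963 = 2916135
s_18 = -1·2916135 + 3·-1266246 = -6714873
s_19 = -1·-6714873 + 3·2916135 = 15463278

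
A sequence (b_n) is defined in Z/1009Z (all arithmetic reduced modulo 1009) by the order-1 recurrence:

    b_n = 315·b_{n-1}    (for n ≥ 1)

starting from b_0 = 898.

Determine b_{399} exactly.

b_1 = 315·898 = 350
b_2 = 315·350 = 269
b_3 = 315·269 = 988
b_4 = 315·988 = 448
b_5 = 315·448 = 869
b_6 = 315·869 = 296
b_7 = 315·296 = 412
b_8 = 315·412 = 628
b_9 = 315·628 = 56
b_10 = 315·56 = 487
b_11 = 315·487 = 37
b_12 = 315·37 = 556
b_13 = 315·556 = 583
b_14 = 315·583 = 7
b_15 = 315·7 = 187
b_16 = 315·187 = 383
b_17 = 315·383 = 574
b_18 = 315·574 = 199
b_19 = 315·199 = 127
b_20 = 315·127 = 654
b_21 = 315·654 = 174
b_22 = 315·174 = 324
b_23 = 315·324 = 151
b_24 = 315·151 = 142
b_25 = 315·142 = 334
b_26 = 315·334 = 274
b_27 = 315·274 = 545
b_28 = 315·545 = 145
b_29 = 315·145 = 270
b_30 = 315·270 = 294
b_31 = 315·294 = 791
b_32 = 315·791 = 951
b_33 = 315·951 = 901
b_34 = 315·901 = 286
b_35 = 315·286 = 289
b_36 = 315·289 = 225
b_37 = 315·225 = 245
b_38 = 315·245 = 491
b_39 = 315·491 = 288
b_40 = 315·288 = 919
b_41 = 315·919 = 911
b_42 = 315·911 = 409
b_43 = 315·409 = 692
b_44 = 315·692 = 36
b_45 = 315·36 = 241
b_46 = 315·241 = 240
b_47 = 315·240 = 934
b_48 = 315·934 = 591
b_49 = 315·591 = 509
b_50 = 315·509 = 913
b_51 = 315·913 = 30
b_52 = 315·30 = 369
b_53 = 315·369 = 200
b_54 = 315·200 = 442
b_55 = 315·442 = 997
b_56 = 315·997 = 256
b_57 = 315·256 = 929
b_58 = 315·929 = 25
b_59 = 315·25 = 812
b_60 = 315·812 = 503
b_61 = 315·503 = 32
b_62 = 315·32 = 999
b_63 = 315·999 = 886
b_64 = 315·886 = 606
b_65 = 315·606 = 189
b_66 = 315·189 = 4
b_67 = 315·4 = 251
b_68 = 315·251 = 363
b_69 = 315·363 = 328
b_70 = 315·328 = 402
b_71 = 315·402 = 505
b_72 = 315·505 = 662
b_73 = 315·662 = 676
b_74 = 315·676 = 41
b_75 = 315·41 = 807
b_76 = 315·807 = 946
b_77 = 315·946 = 335
b_78 = 315·335 = 589
b_79 = 315·589 = 888
b_80 = 315·888 = 227
b_81 = 315·227 = 875
b_82 = 315·875 = 168
b_83 = 315·168 = 452
b_84 = 315·452 = 111
b_85 = 315·111 = 659
b_86 = 315·659 = 740
b_87 = 315·740 = 21
b_88 = 315·21 = 561
b_89 = 315·561 = 140
b_90 = 315·140 = 713
b_91 = 315·713 = 597
b_92 = 315·597 = 381
b_93 = 315·381 = 953
b_94 = 315·953 = 522
b_95 = 315·522 = 972
b_96 = 315·972 = 453
b_97 = 315·453 = 426
b_98 = 315·426 = 1002
b_99 = 315·1002 = 822
b_100 = 315·822 = 626
b_101 = 315·626 = 435
b_102 = 315·435 = 810
b_103 = 315·810 = 882
b_104 = 315·882 = 355
b_105 = 315·355 = 835
b_106 = 315·835 = 685
b_107 = 315·685 = 858
b_108 = 315·858 = 867
b_109 = 315·867 = 675
b_110 = 315·675 = 735
b_111 = 315·735 = 464
b_112 = 315·464 = 864
b_113 = 315·864 = 739
b_114 = 315·739 = 715
b_115 = 315·715 = 218
b_116 = 315·218 = 58
b_117 = 315·58 = 108
b_118 = 315·108 = 723
b_119 = 315·723 = 720
b_120 = 315·720 = 784
b_121 = 315·784 = 764
b_122 = 315·764 = 518
b_123 = 315·518 = 721
b_124 = 315·721 = 90
b_125 = 315·90 = 98
b_126 = 315·98 = 600
b_127 = 315·600 = 317
b_128 = 315·317 = 973
b_129 = 315·973 = 768
b_130 = 315·768 = 769
b_131 = 315·769 = 75
b_132 = 315·75 = 418
b_133 = 315·418 = 500
b_134 = 315·500 = 96
b_135 = 315·96 = 979
b_136 = 315·979 = 640
b_137 = 315·640 = 809
b_138 = 315·809 = 567
b_139 = 315·567 = 12
b_140 = 315·12 = 753
b_141 = 315·753 = 80
b_142 = 315·80 = 984
b_143 = 315·984 = 197
b_144 = 315·197 = 506
b_145 = 315·506 = 977
b_146 = 315·977 = 10
b_147 = 315·10 = 123
b_148 = 315·123 = 403
b_149 = 315·403 = 820
b_150 = 315·820 = 1005
b_151 = 315·1005 = 758
b_152 = 315·758 = 646
b_153 = 315·646 = 681
b_154 = 315·681 = 607
b_155 = 315·607 = 504
b_156 = 315·504 = 347
b_157 = 315·347 = 333
b_158 = 315·333 = 968
b_159 = 315·968 = 202
b_160 = 315·202 = 63
b_161 = 315·63 = 674
b_162 = 315·674 = 420
b_163 = 315·420 = 121
b_164 = 315·121 = 782
b_165 = 315·782 = 134
b_166 = 315·134 = 841
b_167 = 315·841 = 557
b_168 = 315·557 = 898
(b_168) = (898) = (b_0), so the sequence has period 168.
399 ≡ 63 (mod 168), hence b_399 = b_63 = 886.

886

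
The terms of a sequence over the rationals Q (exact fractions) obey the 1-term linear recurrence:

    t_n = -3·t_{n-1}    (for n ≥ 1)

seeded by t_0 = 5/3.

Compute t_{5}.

-405

t_1 = -3·5/3 = -5
t_2 = -3·-5 = 15
t_3 = -3·15 = -45
t_4 = -3·-45 = 135
t_5 = -3·135 = -405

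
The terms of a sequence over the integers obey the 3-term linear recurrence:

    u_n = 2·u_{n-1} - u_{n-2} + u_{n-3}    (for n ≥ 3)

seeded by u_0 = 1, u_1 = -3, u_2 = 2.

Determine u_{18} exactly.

25579

u_3 = 2·2 + -1·-3 + 1·1 = 8
u_4 = 2·8 + -1·2 + 1·-3 = 11
u_5 = 2·11 + -1·8 + 1·2 = 16
u_6 = 2·16 + -1·11 + 1·8 = 29
u_7 = 2·29 + -1·16 + 1·11 = 53
u_8 = 2·53 + -1·29 + 1·16 = 93
u_9 = 2·93 + -1·53 + 1·29 = 162
u_10 = 2·162 + -1·93 + 1·53 = 284
u_11 = 2·284 + -1·162 + 1·93 = 499
u_12 = 2·499 + -1·284 + 1·162 = 876
u_13 = 2·876 + -1·499 + 1·284 = 1537
u_14 = 2·1537 + -1·876 + 1·499 = 2697
u_15 = 2·2697 + -1·1537 + 1·876 = 4733
u_16 = 2·4733 + -1·2697 + 1·1537 = 8306
u_17 = 2·8306 + -1·4733 + 1·2697 = 14576
u_18 = 2·14576 + -1·8306 + 1·4733 = 25579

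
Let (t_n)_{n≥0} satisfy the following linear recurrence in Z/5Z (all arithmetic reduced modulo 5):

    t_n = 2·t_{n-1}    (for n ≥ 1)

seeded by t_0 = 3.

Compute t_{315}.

t_1 = 2·3 = 1
t_2 = 2·1 = 2
t_3 = 2·2 = 4
t_4 = 2·4 = 3
(t_4) = (3) = (t_0), so the sequence has period 4.
315 ≡ 3 (mod 4), hence t_315 = t_3 = 4.

4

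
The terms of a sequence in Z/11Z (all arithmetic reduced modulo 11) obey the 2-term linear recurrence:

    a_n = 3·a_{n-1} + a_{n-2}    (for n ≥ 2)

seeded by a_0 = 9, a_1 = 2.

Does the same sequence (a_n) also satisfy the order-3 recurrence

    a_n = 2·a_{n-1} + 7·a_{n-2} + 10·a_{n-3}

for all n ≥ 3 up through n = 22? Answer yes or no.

no

Terms a_0..a_22: 9, 2, 4, 3, 2, 9, 7, 8, 9, 2, 4, 3, 2, 9, 7, 8, 9, 2, 4, 3, 2, 9, 7
n=3: candidate gives 2, actual a_3 = 3 ✗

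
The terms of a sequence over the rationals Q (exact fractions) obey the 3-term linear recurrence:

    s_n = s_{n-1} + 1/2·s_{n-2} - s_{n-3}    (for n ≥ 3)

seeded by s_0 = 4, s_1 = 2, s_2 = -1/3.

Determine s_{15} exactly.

s_3 = 1·-1/3 + 1/2·2 + -1·4 = -10/3
s_4 = 1·-10/3 + 1/2·-1/3 + -1·2 = -11/2
s_5 = 1·-11/2 + 1/2·-10/3 + -1·-1/3 = -41/6
s_6 = 1·-41/6 + 1/2·-11/2 + -1·-10/3 = -25/4
s_7 = 1·-25/4 + 1/2·-41/6 + -1·-11/2 = -25/6
s_8 = 1·-25/6 + 1/2·-25/4 + -1·-41/6 = -11/24
s_9 = 1·-11/24 + 1/2·-25/6 + -1·-25/4 = 89/24
s_10 = 1·89/24 + 1/2·-11/24 + -1·-25/6 = 367/48
s_11 = 1·367/48 + 1/2·89/24 + -1·-11/24 = 239/24
s_12 = 1·239/24 + 1/2·367/48 + -1·89/24 = 967/96
s_13 = 1·967/96 + 1/2·239/24 + -1·367/48 = 237/32
s_14 = 1·237/32 + 1/2·967/96 + -1·239/24 = 159/64
s_15 = 1·159/64 + 1/2·237/32 + -1·967/96 = -373/96

-373/96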